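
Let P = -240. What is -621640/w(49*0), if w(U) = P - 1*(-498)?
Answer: -310820/129 ≈ -2409.5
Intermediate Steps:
w(U) = 258 (w(U) = -240 - 1*(-498) = -240 + 498 = 258)
-621640/w(49*0) = -621640/258 = -621640*1/258 = -310820/129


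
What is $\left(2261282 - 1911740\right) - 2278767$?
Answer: $-1929225$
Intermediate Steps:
$\left(2261282 - 1911740\right) - 2278767 = 349542 - 2278767 = -1929225$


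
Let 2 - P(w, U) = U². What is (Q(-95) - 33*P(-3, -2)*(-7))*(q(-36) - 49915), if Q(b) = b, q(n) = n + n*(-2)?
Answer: 27782603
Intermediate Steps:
P(w, U) = 2 - U²
q(n) = -n (q(n) = n - 2*n = -n)
(Q(-95) - 33*P(-3, -2)*(-7))*(q(-36) - 49915) = (-95 - 33*(2 - 1*(-2)²)*(-7))*(-1*(-36) - 49915) = (-95 - 33*(2 - 1*4)*(-7))*(36 - 49915) = (-95 - 33*(2 - 4)*(-7))*(-49879) = (-95 - 33*(-2)*(-7))*(-49879) = (-95 + 66*(-7))*(-49879) = (-95 - 462)*(-49879) = -557*(-49879) = 27782603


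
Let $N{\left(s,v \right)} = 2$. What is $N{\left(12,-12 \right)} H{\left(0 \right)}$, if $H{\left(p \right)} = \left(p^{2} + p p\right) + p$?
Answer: $0$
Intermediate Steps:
$H{\left(p \right)} = p + 2 p^{2}$ ($H{\left(p \right)} = \left(p^{2} + p^{2}\right) + p = 2 p^{2} + p = p + 2 p^{2}$)
$N{\left(12,-12 \right)} H{\left(0 \right)} = 2 \cdot 0 \left(1 + 2 \cdot 0\right) = 2 \cdot 0 \left(1 + 0\right) = 2 \cdot 0 \cdot 1 = 2 \cdot 0 = 0$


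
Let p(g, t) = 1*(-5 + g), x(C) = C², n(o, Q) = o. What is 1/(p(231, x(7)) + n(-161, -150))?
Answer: 1/65 ≈ 0.015385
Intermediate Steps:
p(g, t) = -5 + g
1/(p(231, x(7)) + n(-161, -150)) = 1/((-5 + 231) - 161) = 1/(226 - 161) = 1/65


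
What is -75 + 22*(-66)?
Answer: -1527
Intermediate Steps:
-75 + 22*(-66) = -75 - 1452 = -1527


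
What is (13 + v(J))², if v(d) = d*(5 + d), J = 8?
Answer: 13689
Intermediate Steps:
(13 + v(J))² = (13 + 8*(5 + 8))² = (13 + 8*13)² = (13 + 104)² = 117² = 13689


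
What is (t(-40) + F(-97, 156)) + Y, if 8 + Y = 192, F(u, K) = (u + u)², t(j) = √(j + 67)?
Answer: 37820 + 3*√3 ≈ 37825.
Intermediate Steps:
t(j) = √(67 + j)
F(u, K) = 4*u² (F(u, K) = (2*u)² = 4*u²)
Y = 184 (Y = -8 + 192 = 184)
(t(-40) + F(-97, 156)) + Y = (√(67 - 40) + 4*(-97)²) + 184 = (√27 + 4*9409) + 184 = (3*√3 + 37636) + 184 = (37636 + 3*√3) + 184 = 37820 + 3*√3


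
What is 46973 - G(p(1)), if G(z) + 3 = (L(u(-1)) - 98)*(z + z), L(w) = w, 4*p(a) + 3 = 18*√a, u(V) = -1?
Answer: 95437/2 ≈ 47719.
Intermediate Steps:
p(a) = -¾ + 9*√a/2 (p(a) = -¾ + (18*√a)/4 = -¾ + 9*√a/2)
G(z) = -3 - 198*z (G(z) = -3 + (-1 - 98)*(z + z) = -3 - 198*z)
46973 - G(p(1)) = 46973 - (-3 - 198*(-¾ + 9*√1/2)) = 46973 - (-3 - 198*(-¾ + (9/2)*1)) = 46973 - (-3 - 198*(-¾ + 9/2)) = 46973 - (-3 - 198*15/4) = 46973 - (-3 - 1485/2) = 46973 - 1*(-1491/2) = 46973 + 1491/2 = 95437/2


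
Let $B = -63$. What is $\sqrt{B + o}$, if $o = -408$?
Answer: $i \sqrt{471} \approx 21.703 i$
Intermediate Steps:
$\sqrt{B + o} = \sqrt{-63 - 408} = \sqrt{-471} = i \sqrt{471}$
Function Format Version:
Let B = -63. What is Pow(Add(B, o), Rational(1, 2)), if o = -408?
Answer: Mul(I, Pow(471, Rational(1, 2))) ≈ Mul(21.703, I)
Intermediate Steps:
Pow(Add(B, o), Rational(1, 2)) = Pow(Add(-63, -408), Rational(1, 2)) = Pow(-471, Rational(1, 2)) = Mul(I, Pow(471, Rational(1, 2)))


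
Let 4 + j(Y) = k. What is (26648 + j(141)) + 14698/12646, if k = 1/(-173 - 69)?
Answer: 40771515039/1530166 ≈ 26645.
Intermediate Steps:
k = -1/242 (k = 1/(-242) = -1/242 ≈ -0.0041322)
j(Y) = -969/242 (j(Y) = -4 - 1/242 = -969/242)
(26648 + j(141)) + 14698/12646 = (26648 - 969/242) + 14698/12646 = 6447847/242 + 14698*(1/12646) = 6447847/242 + 7349/6323 = 40771515039/1530166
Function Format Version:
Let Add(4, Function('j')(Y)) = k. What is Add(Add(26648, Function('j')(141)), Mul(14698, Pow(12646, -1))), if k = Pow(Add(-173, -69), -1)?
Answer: Rational(40771515039, 1530166) ≈ 26645.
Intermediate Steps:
k = Rational(-1, 242) (k = Pow(-242, -1) = Rational(-1, 242) ≈ -0.0041322)
Function('j')(Y) = Rational(-969, 242) (Function('j')(Y) = Add(-4, Rational(-1, 242)) = Rational(-969, 242))
Add(Add(26648, Function('j')(141)), Mul(14698, Pow(12646, -1))) = Add(Add(26648, Rational(-969, 242)), Mul(14698, Pow(12646, -1))) = Add(Rational(6447847, 242), Mul(14698, Rational(1, 12646))) = Add(Rational(6447847, 242), Rational(7349, 6323)) = Rational(40771515039, 1530166)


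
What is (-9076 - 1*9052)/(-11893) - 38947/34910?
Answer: 169651809/415184630 ≈ 0.40862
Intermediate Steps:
(-9076 - 1*9052)/(-11893) - 38947/34910 = (-9076 - 9052)*(-1/11893) - 38947*1/34910 = -18128*(-1/11893) - 38947/34910 = 18128/11893 - 38947/34910 = 169651809/415184630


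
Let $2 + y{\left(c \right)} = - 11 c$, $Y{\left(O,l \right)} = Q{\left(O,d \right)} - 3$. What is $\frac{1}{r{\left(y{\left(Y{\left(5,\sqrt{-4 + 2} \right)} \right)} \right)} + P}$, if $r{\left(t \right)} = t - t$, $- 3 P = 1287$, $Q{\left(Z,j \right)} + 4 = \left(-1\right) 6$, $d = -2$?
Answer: $- \frac{1}{429} \approx -0.002331$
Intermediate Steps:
$Q{\left(Z,j \right)} = -10$ ($Q{\left(Z,j \right)} = -4 - 6 = -10$)
$P = -429$ ($P = \left(- \frac{1}{3}\right) 1287 = -429$)
$Y{\left(O,l \right)} = -13$ ($Y{\left(O,l \right)} = -10 - 3 = -13$)
$y{\left(c \right)} = -2 - 11 c$
$r{\left(t \right)} = 0$
$\frac{1}{r{\left(y{\left(Y{\left(5,\sqrt{-4 + 2} \right)} \right)} \right)} + P} = \frac{1}{0 - 429} = \frac{1}{-429} = - \frac{1}{429}$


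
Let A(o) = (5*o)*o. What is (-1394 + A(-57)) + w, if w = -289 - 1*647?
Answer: 13915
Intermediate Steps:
A(o) = 5*o²
w = -936 (w = -289 - 647 = -936)
(-1394 + A(-57)) + w = (-1394 + 5*(-57)²) - 936 = (-1394 + 5*3249) - 936 = (-1394 + 16245) - 936 = 14851 - 936 = 13915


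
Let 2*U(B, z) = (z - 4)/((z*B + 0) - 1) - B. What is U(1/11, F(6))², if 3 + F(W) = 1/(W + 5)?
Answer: 81775849/11329956 ≈ 7.2177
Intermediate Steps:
F(W) = -3 + 1/(5 + W) (F(W) = -3 + 1/(W + 5) = -3 + 1/(5 + W))
U(B, z) = -B/2 + (-4 + z)/(2*(-1 + B*z)) (U(B, z) = ((z - 4)/((z*B + 0) - 1) - B)/2 = ((-4 + z)/((B*z + 0) - 1) - B)/2 = ((-4 + z)/(B*z - 1) - B)/2 = ((-4 + z)/(-1 + B*z) - B)/2 = (-B + (-4 + z)/(-1 + B*z))/2 = -B/2 + (-4 + z)/(2*(-1 + B*z)))
U(1/11, F(6))² = ((-4 + 1/11 + (-14 - 3*6)/(5 + 6) - (-14 - 3*6)/(5 + 6)*(1/11)²)/(2*(-1 + ((-14 - 3*6)/(5 + 6))/11)))² = ((-4 + 1/11 + (-14 - 18)/11 - (-14 - 18)/11*(1/11)²)/(2*(-1 + ((-14 - 18)/11)/11)))² = ((-4 + 1/11 + (1/11)*(-32) - 1*(1/11)*(-32)*1/121)/(2*(-1 + ((1/11)*(-32))/11)))² = ((-4 + 1/11 - 32/11 - 1*(-32/11)*1/121)/(2*(-1 + (1/11)*(-32/11))))² = ((-4 + 1/11 - 32/11 + 32/1331)/(2*(-1 - 32/121)))² = ((½)*(-9043/1331)/(-153/121))² = ((½)*(-121/153)*(-9043/1331))² = (9043/3366)² = 81775849/11329956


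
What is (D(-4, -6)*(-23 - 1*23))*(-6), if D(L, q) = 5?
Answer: 1380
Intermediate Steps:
(D(-4, -6)*(-23 - 1*23))*(-6) = (5*(-23 - 1*23))*(-6) = (5*(-23 - 23))*(-6) = (5*(-46))*(-6) = -230*(-6) = 1380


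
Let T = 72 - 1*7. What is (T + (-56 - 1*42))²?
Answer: 1089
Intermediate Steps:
T = 65 (T = 72 - 7 = 65)
(T + (-56 - 1*42))² = (65 + (-56 - 1*42))² = (65 + (-56 - 42))² = (65 - 98)² = (-33)² = 1089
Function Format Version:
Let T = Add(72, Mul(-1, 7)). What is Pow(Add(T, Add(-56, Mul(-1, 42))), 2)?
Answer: 1089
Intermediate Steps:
T = 65 (T = Add(72, -7) = 65)
Pow(Add(T, Add(-56, Mul(-1, 42))), 2) = Pow(Add(65, Add(-56, Mul(-1, 42))), 2) = Pow(Add(65, Add(-56, -42)), 2) = Pow(Add(65, -98), 2) = Pow(-33, 2) = 1089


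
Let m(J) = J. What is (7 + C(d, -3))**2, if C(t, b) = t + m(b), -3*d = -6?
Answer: 36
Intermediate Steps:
d = 2 (d = -1/3*(-6) = 2)
C(t, b) = b + t (C(t, b) = t + b = b + t)
(7 + C(d, -3))**2 = (7 + (-3 + 2))**2 = (7 - 1)**2 = 6**2 = 36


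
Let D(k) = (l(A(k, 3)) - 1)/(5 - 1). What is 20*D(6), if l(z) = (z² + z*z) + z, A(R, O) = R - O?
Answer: 100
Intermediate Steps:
l(z) = z + 2*z² (l(z) = (z² + z²) + z = 2*z² + z = z + 2*z²)
D(k) = -¼ + (-5 + 2*k)*(-3 + k)/4 (D(k) = ((k - 1*3)*(1 + 2*(k - 1*3)) - 1)/(5 - 1) = ((k - 3)*(1 + 2*(k - 3)) - 1)/4 = ((-3 + k)*(1 + 2*(-3 + k)) - 1)*(¼) = ((-3 + k)*(1 + (-6 + 2*k)) - 1)*(¼) = ((-3 + k)*(-5 + 2*k) - 1)*(¼) = ((-5 + 2*k)*(-3 + k) - 1)*(¼) = (-1 + (-5 + 2*k)*(-3 + k))*(¼) = -¼ + (-5 + 2*k)*(-3 + k)/4)
20*D(6) = 20*(-¼ + (-5 + 2*6)*(-3 + 6)/4) = 20*(-¼ + (¼)*(-5 + 12)*3) = 20*(-¼ + (¼)*7*3) = 20*(-¼ + 21/4) = 20*5 = 100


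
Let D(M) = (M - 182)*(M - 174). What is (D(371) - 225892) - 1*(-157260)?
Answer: -31399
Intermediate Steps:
D(M) = (-182 + M)*(-174 + M)
(D(371) - 225892) - 1*(-157260) = ((31668 + 371² - 356*371) - 225892) - 1*(-157260) = ((31668 + 137641 - 132076) - 225892) + 157260 = (37233 - 225892) + 157260 = -188659 + 157260 = -31399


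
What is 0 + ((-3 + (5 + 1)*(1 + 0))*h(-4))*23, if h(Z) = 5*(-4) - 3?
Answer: -1587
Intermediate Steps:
h(Z) = -23 (h(Z) = -20 - 3 = -23)
0 + ((-3 + (5 + 1)*(1 + 0))*h(-4))*23 = 0 + ((-3 + (5 + 1)*(1 + 0))*(-23))*23 = 0 + ((-3 + 6*1)*(-23))*23 = 0 + ((-3 + 6)*(-23))*23 = 0 + (3*(-23))*23 = 0 - 69*23 = 0 - 1587 = -1587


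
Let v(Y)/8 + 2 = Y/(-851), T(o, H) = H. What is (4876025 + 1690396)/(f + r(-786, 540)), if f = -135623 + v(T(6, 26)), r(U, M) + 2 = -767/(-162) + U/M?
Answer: -2263149829755/46748302967 ≈ -48.411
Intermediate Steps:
v(Y) = -16 - 8*Y/851 (v(Y) = -16 + 8*(Y/(-851)) = -16 + 8*(Y*(-1/851)) = -16 + 8*(-Y/851) = -16 - 8*Y/851)
r(U, M) = 443/162 + U/M (r(U, M) = -2 + (-767/(-162) + U/M) = -2 + (-767*(-1/162) + U/M) = -2 + (767/162 + U/M) = 443/162 + U/M)
f = -115428997/851 (f = -135623 + (-16 - 8/851*26) = -135623 + (-16 - 208/851) = -135623 - 13824/851 = -115428997/851 ≈ -1.3564e+5)
(4876025 + 1690396)/(f + r(-786, 540)) = (4876025 + 1690396)/(-115428997/851 + (443/162 - 786/540)) = 6566421/(-115428997/851 + (443/162 - 786*1/540)) = 6566421/(-115428997/851 + (443/162 - 131/90)) = 6566421/(-115428997/851 + 518/405) = 6566421/(-46748302967/344655) = 6566421*(-344655/46748302967) = -2263149829755/46748302967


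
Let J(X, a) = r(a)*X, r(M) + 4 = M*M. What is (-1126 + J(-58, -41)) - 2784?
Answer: -101176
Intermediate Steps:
r(M) = -4 + M² (r(M) = -4 + M*M = -4 + M²)
J(X, a) = X*(-4 + a²) (J(X, a) = (-4 + a²)*X = X*(-4 + a²))
(-1126 + J(-58, -41)) - 2784 = (-1126 - 58*(-4 + (-41)²)) - 2784 = (-1126 - 58*(-4 + 1681)) - 2784 = (-1126 - 58*1677) - 2784 = (-1126 - 97266) - 2784 = -98392 - 2784 = -101176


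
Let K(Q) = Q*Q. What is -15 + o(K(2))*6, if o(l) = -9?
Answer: -69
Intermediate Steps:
K(Q) = Q²
-15 + o(K(2))*6 = -15 - 9*6 = -15 - 54 = -69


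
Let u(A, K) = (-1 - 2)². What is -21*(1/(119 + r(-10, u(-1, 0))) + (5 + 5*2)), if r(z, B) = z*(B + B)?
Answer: -19194/61 ≈ -314.66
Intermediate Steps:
u(A, K) = 9 (u(A, K) = (-3)² = 9)
r(z, B) = 2*B*z (r(z, B) = z*(2*B) = 2*B*z)
-21*(1/(119 + r(-10, u(-1, 0))) + (5 + 5*2)) = -21*(1/(119 + 2*9*(-10)) + (5 + 5*2)) = -21*(1/(119 - 180) + (5 + 10)) = -21*(1/(-61) + 15) = -21*(-1/61 + 15) = -21*914/61 = -19194/61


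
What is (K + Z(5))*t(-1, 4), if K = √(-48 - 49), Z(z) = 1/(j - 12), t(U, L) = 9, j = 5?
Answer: -9/7 + 9*I*√97 ≈ -1.2857 + 88.64*I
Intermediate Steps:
Z(z) = -⅐ (Z(z) = 1/(5 - 12) = 1/(-7) = -⅐)
K = I*√97 (K = √(-97) = I*√97 ≈ 9.8489*I)
(K + Z(5))*t(-1, 4) = (I*√97 - ⅐)*9 = (-⅐ + I*√97)*9 = -9/7 + 9*I*√97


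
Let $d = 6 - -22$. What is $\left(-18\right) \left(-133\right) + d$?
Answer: $2422$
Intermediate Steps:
$d = 28$ ($d = 6 + 22 = 28$)
$\left(-18\right) \left(-133\right) + d = \left(-18\right) \left(-133\right) + 28 = 2394 + 28 = 2422$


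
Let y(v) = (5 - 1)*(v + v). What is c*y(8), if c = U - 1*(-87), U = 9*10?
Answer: 11328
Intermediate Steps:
U = 90
y(v) = 8*v (y(v) = 4*(2*v) = 8*v)
c = 177 (c = 90 - 1*(-87) = 90 + 87 = 177)
c*y(8) = 177*(8*8) = 177*64 = 11328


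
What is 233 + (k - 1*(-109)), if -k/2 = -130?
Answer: 602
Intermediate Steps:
k = 260 (k = -2*(-130) = 260)
233 + (k - 1*(-109)) = 233 + (260 - 1*(-109)) = 233 + (260 + 109) = 233 + 369 = 602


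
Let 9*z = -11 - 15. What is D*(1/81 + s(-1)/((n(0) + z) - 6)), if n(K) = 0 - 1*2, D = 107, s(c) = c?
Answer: 88489/7938 ≈ 11.148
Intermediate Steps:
z = -26/9 (z = (-11 - 15)/9 = (⅑)*(-26) = -26/9 ≈ -2.8889)
n(K) = -2 (n(K) = 0 - 2 = -2)
D*(1/81 + s(-1)/((n(0) + z) - 6)) = 107*(1/81 - 1/((-2 - 26/9) - 6)) = 107*(1/81 - 1/(-44/9 - 6)) = 107*(1/81 - 1/(-98/9)) = 107*(1/81 - 1*(-9/98)) = 107*(1/81 + 9/98) = 107*(827/7938) = 88489/7938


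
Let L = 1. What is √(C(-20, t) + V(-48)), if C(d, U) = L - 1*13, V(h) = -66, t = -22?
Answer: I*√78 ≈ 8.8318*I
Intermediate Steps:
C(d, U) = -12 (C(d, U) = 1 - 1*13 = 1 - 13 = -12)
√(C(-20, t) + V(-48)) = √(-12 - 66) = √(-78) = I*√78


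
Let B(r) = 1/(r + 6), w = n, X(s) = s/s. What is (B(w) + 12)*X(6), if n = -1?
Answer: 61/5 ≈ 12.200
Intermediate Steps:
X(s) = 1
w = -1
B(r) = 1/(6 + r)
(B(w) + 12)*X(6) = (1/(6 - 1) + 12)*1 = (1/5 + 12)*1 = (61/5)*1 = 61/5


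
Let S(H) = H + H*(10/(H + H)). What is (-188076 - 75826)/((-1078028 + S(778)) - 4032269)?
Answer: 131951/2554757 ≈ 0.051649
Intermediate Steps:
S(H) = 5 + H (S(H) = H + H*(10/((2*H))) = H + H*(10*(1/(2*H))) = H + H*(5/H) = H + 5 = 5 + H)
(-188076 - 75826)/((-1078028 + S(778)) - 4032269) = (-188076 - 75826)/((-1078028 + (5 + 778)) - 4032269) = -263902/((-1078028 + 783) - 4032269) = -263902/(-1077245 - 4032269) = -263902/(-5109514) = -263902*(-1/5109514) = 131951/2554757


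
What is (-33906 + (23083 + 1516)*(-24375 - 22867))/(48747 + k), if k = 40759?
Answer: -581069932/44753 ≈ -12984.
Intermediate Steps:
(-33906 + (23083 + 1516)*(-24375 - 22867))/(48747 + k) = (-33906 + (23083 + 1516)*(-24375 - 22867))/(48747 + 40759) = (-33906 + 24599*(-47242))/89506 = (-33906 - 1162105958)*(1/89506) = -1162139864*1/89506 = -581069932/44753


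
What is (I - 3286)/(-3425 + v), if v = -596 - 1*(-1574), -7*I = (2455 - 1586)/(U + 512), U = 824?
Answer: 30731541/22884344 ≈ 1.3429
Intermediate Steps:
I = -869/9352 (I = -(2455 - 1586)/(7*(824 + 512)) = -869/(7*1336) = -⅐*869/1336 = -869/9352 ≈ -0.092921)
v = 978 (v = -596 + 1574 = 978)
(I - 3286)/(-3425 + v) = (-869/9352 - 3286)/(-3425 + 978) = -30731541/9352/(-2447) = -30731541/9352*(-1/2447) = 30731541/22884344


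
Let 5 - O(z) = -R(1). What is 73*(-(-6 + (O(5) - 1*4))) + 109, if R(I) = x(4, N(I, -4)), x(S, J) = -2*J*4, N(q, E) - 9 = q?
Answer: 6314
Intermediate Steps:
N(q, E) = 9 + q
x(S, J) = -8*J
R(I) = -72 - 8*I (R(I) = -8*(9 + I) = -72 - 8*I)
O(z) = -75 (O(z) = 5 - (-1)*(-72 - 8*1) = 5 - (-1)*(-72 - 8) = 5 - (-1)*(-80) = 5 - 1*80 = 5 - 80 = -75)
73*(-(-6 + (O(5) - 1*4))) + 109 = 73*(-(-6 + (-75 - 1*4))) + 109 = 73*(-(-6 + (-75 - 4))) + 109 = 73*(-(-6 - 79)) + 109 = 73*(-1*(-85)) + 109 = 73*85 + 109 = 6205 + 109 = 6314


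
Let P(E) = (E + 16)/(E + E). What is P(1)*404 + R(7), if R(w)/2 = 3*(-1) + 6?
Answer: 3440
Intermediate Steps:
P(E) = (16 + E)/(2*E) (P(E) = (16 + E)/((2*E)) = (16 + E)*(1/(2*E)) = (16 + E)/(2*E))
R(w) = 6 (R(w) = 2*(3*(-1) + 6) = 2*(-3 + 6) = 2*3 = 6)
P(1)*404 + R(7) = ((½)*(16 + 1)/1)*404 + 6 = ((½)*1*17)*404 + 6 = (17/2)*404 + 6 = 3434 + 6 = 3440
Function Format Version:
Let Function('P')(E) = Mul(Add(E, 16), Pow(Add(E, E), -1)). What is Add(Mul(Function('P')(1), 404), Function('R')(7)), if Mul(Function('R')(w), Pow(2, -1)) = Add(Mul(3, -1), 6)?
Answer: 3440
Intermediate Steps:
Function('P')(E) = Mul(Rational(1, 2), Pow(E, -1), Add(16, E)) (Function('P')(E) = Mul(Add(16, E), Pow(Mul(2, E), -1)) = Mul(Add(16, E), Mul(Rational(1, 2), Pow(E, -1))) = Mul(Rational(1, 2), Pow(E, -1), Add(16, E)))
Function('R')(w) = 6 (Function('R')(w) = Mul(2, Add(Mul(3, -1), 6)) = Mul(2, Add(-3, 6)) = Mul(2, 3) = 6)
Add(Mul(Function('P')(1), 404), Function('R')(7)) = Add(Mul(Mul(Rational(1, 2), Pow(1, -1), Add(16, 1)), 404), 6) = Add(Mul(Mul(Rational(1, 2), 1, 17), 404), 6) = Add(Mul(Rational(17, 2), 404), 6) = Add(3434, 6) = 3440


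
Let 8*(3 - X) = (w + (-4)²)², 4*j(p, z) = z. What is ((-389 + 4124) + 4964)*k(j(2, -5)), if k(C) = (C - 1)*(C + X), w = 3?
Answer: 27166977/32 ≈ 8.4897e+5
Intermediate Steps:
j(p, z) = z/4
X = -337/8 (X = 3 - (3 + (-4)²)²/8 = 3 - (3 + 16)²/8 = 3 - ⅛*19² = 3 - ⅛*361 = 3 - 361/8 = -337/8 ≈ -42.125)
k(C) = (-1 + C)*(-337/8 + C) (k(C) = (C - 1)*(C - 337/8) = (-1 + C)*(-337/8 + C))
((-389 + 4124) + 4964)*k(j(2, -5)) = ((-389 + 4124) + 4964)*(337/8 + ((¼)*(-5))² - 345*(-5)/32) = (3735 + 4964)*(337/8 + (-5/4)² - 345/8*(-5/4)) = 8699*(337/8 + 25/16 + 1725/32) = 8699*(3123/32) = 27166977/32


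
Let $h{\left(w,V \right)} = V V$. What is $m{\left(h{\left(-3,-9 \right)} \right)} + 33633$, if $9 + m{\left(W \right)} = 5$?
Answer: $33629$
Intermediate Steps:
$h{\left(w,V \right)} = V^{2}$
$m{\left(W \right)} = -4$ ($m{\left(W \right)} = -9 + 5 = -4$)
$m{\left(h{\left(-3,-9 \right)} \right)} + 33633 = -4 + 33633 = 33629$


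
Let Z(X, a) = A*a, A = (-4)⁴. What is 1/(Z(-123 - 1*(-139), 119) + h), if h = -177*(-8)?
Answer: 1/31880 ≈ 3.1368e-5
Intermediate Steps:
A = 256
Z(X, a) = 256*a
h = 1416
1/(Z(-123 - 1*(-139), 119) + h) = 1/(256*119 + 1416) = 1/(30464 + 1416) = 1/31880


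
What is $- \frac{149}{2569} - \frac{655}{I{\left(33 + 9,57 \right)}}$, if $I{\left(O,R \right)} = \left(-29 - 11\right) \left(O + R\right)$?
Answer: $\frac{218531}{2034648} \approx 0.1074$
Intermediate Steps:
$I{\left(O,R \right)} = - 40 O - 40 R$ ($I{\left(O,R \right)} = - 40 \left(O + R\right) = - 40 O - 40 R$)
$- \frac{149}{2569} - \frac{655}{I{\left(33 + 9,57 \right)}} = - \frac{149}{2569} - \frac{655}{- 40 \left(33 + 9\right) - 2280} = \left(-149\right) \frac{1}{2569} - \frac{655}{\left(-40\right) 42 - 2280} = - \frac{149}{2569} - \frac{655}{-1680 - 2280} = - \frac{149}{2569} - \frac{655}{-3960} = - \frac{149}{2569} - - \frac{131}{792} = - \frac{149}{2569} + \frac{131}{792} = \frac{218531}{2034648}$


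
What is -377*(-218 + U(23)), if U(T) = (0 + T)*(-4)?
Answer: 116870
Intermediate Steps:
U(T) = -4*T (U(T) = T*(-4) = -4*T)
-377*(-218 + U(23)) = -377*(-218 - 4*23) = -377*(-218 - 92) = -377*(-310) = 116870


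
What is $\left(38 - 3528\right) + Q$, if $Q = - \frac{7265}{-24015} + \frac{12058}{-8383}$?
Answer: $- \frac{140565520085}{40263549} \approx -3491.1$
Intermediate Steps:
$Q = - \frac{45734075}{40263549}$ ($Q = \left(-7265\right) \left(- \frac{1}{24015}\right) + 12058 \left(- \frac{1}{8383}\right) = \frac{1453}{4803} - \frac{12058}{8383} = - \frac{45734075}{40263549} \approx -1.1359$)
$\left(38 - 3528\right) + Q = \left(38 - 3528\right) - \frac{45734075}{40263549} = -3490 - \frac{45734075}{40263549} = - \frac{140565520085}{40263549}$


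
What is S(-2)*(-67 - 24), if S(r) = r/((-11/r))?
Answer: 364/11 ≈ 33.091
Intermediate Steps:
S(r) = -r²/11 (S(r) = r*(-r/11) = -r²/11)
S(-2)*(-67 - 24) = (-1/11*(-2)²)*(-67 - 24) = -1/11*4*(-91) = -4/11*(-91) = 364/11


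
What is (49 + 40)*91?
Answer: 8099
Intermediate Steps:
(49 + 40)*91 = 89*91 = 8099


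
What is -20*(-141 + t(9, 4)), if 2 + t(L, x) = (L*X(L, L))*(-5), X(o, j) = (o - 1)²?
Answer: 60460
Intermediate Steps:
X(o, j) = (-1 + o)²
t(L, x) = -2 - 5*L*(-1 + L)² (t(L, x) = -2 + (L*(-1 + L)²)*(-5) = -2 - 5*L*(-1 + L)²)
-20*(-141 + t(9, 4)) = -20*(-141 + (-2 - 5*9*(-1 + 9)²)) = -20*(-141 + (-2 - 5*9*8²)) = -20*(-141 + (-2 - 5*9*64)) = -20*(-141 + (-2 - 2880)) = -20*(-141 - 2882) = -20*(-3023) = 60460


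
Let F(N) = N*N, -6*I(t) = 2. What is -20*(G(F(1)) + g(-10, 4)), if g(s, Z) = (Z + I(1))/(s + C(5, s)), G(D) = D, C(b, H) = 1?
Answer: -320/27 ≈ -11.852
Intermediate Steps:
I(t) = -⅓ (I(t) = -⅙*2 = -⅓)
F(N) = N²
g(s, Z) = (-⅓ + Z)/(1 + s) (g(s, Z) = (Z - ⅓)/(s + 1) = (-⅓ + Z)/(1 + s))
-20*(G(F(1)) + g(-10, 4)) = -20*(1² + (-⅓ + 4)/(1 - 10)) = -20*(1 + (11/3)/(-9)) = -20*(1 - ⅑*11/3) = -20*(1 - 11/27) = -20*16/27 = -320/27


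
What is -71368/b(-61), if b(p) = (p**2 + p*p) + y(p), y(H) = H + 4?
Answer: -71368/7385 ≈ -9.6639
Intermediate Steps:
y(H) = 4 + H
b(p) = 4 + p + 2*p**2 (b(p) = (p**2 + p*p) + (4 + p) = (p**2 + p**2) + (4 + p) = 2*p**2 + (4 + p) = 4 + p + 2*p**2)
-71368/b(-61) = -71368/(4 - 61 + 2*(-61)**2) = -71368/(4 - 61 + 2*3721) = -71368/(4 - 61 + 7442) = -71368/7385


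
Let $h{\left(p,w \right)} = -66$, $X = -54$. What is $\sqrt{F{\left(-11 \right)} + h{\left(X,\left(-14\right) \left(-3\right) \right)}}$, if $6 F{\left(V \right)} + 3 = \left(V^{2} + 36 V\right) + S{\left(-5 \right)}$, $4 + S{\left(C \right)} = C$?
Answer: $\frac{i \sqrt{4098}}{6} \approx 10.669 i$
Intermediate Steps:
$S{\left(C \right)} = -4 + C$
$F{\left(V \right)} = -2 + 6 V + \frac{V^{2}}{6}$ ($F{\left(V \right)} = - \frac{1}{2} + \frac{\left(V^{2} + 36 V\right) - 9}{6} = - \frac{1}{2} + \frac{-9 + V^{2} + 36 V}{6} = - \frac{1}{2} + \left(- \frac{3}{2} + 6 V + \frac{V^{2}}{6}\right) = -2 + 6 V + \frac{V^{2}}{6}$)
$\sqrt{F{\left(-11 \right)} + h{\left(X,\left(-14\right) \left(-3\right) \right)}} = \sqrt{\left(-2 + 6 \left(-11\right) + \frac{\left(-11\right)^{2}}{6}\right) - 66} = \sqrt{\left(-2 - 66 + \frac{1}{6} \cdot 121\right) - 66} = \sqrt{\left(-2 - 66 + \frac{121}{6}\right) - 66} = \sqrt{- \frac{287}{6} - 66} = \sqrt{- \frac{683}{6}} = \frac{i \sqrt{4098}}{6}$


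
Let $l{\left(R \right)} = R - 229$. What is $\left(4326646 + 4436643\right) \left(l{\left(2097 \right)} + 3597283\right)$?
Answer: $31540400367639$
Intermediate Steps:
$l{\left(R \right)} = -229 + R$
$\left(4326646 + 4436643\right) \left(l{\left(2097 \right)} + 3597283\right) = \left(4326646 + 4436643\right) \left(\left(-229 + 2097\right) + 3597283\right) = 8763289 \left(1868 + 3597283\right) = 8763289 \cdot 3599151 = 31540400367639$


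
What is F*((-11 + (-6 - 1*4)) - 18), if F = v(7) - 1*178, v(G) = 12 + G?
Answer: 6201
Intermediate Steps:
F = -159 (F = (12 + 7) - 1*178 = 19 - 178 = -159)
F*((-11 + (-6 - 1*4)) - 18) = -159*((-11 + (-6 - 1*4)) - 18) = -159*((-11 + (-6 - 4)) - 18) = -159*((-11 - 10) - 18) = -159*(-21 - 18) = -159*(-39) = 6201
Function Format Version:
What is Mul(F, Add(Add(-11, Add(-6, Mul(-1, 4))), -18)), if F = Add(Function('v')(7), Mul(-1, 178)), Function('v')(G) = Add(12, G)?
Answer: 6201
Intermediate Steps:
F = -159 (F = Add(Add(12, 7), Mul(-1, 178)) = Add(19, -178) = -159)
Mul(F, Add(Add(-11, Add(-6, Mul(-1, 4))), -18)) = Mul(-159, Add(Add(-11, Add(-6, Mul(-1, 4))), -18)) = Mul(-159, Add(Add(-11, Add(-6, -4)), -18)) = Mul(-159, Add(Add(-11, -10), -18)) = Mul(-159, Add(-21, -18)) = Mul(-159, -39) = 6201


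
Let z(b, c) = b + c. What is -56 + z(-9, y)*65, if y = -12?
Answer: -1421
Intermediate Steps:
-56 + z(-9, y)*65 = -56 + (-9 - 12)*65 = -56 - 21*65 = -56 - 1365 = -1421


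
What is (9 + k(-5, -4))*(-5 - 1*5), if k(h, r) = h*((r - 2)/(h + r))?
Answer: -170/3 ≈ -56.667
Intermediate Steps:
k(h, r) = h*(-2 + r)/(h + r) (k(h, r) = h*((-2 + r)/(h + r)) = h*(-2 + r)/(h + r))
(9 + k(-5, -4))*(-5 - 1*5) = (9 - 5*(-2 - 4)/(-5 - 4))*(-5 - 1*5) = (9 - 5*(-6)/(-9))*(-5 - 5) = (9 - 5*(-⅑)*(-6))*(-10) = (9 - 10/3)*(-10) = (17/3)*(-10) = -170/3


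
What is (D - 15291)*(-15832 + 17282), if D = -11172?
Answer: -38371350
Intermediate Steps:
(D - 15291)*(-15832 + 17282) = (-11172 - 15291)*(-15832 + 17282) = -26463*1450 = -38371350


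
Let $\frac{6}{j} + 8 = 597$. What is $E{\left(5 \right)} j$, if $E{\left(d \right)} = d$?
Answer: $\frac{30}{589} \approx 0.050934$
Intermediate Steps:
$j = \frac{6}{589}$ ($j = \frac{6}{-8 + 597} = \frac{6}{589} \approx 0.010187$)
$E{\left(5 \right)} j = 5 \cdot \frac{6}{589} = \frac{30}{589}$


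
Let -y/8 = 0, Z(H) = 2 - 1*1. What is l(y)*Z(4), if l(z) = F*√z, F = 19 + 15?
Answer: 0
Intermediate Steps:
Z(H) = 1 (Z(H) = 2 - 1 = 1)
y = 0 (y = -8*0 = 0)
F = 34
l(z) = 34*√z
l(y)*Z(4) = (34*√0)*1 = (34*0)*1 = 0*1 = 0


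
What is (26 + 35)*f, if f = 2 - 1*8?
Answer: -366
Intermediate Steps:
f = -6 (f = 2 - 8 = -6)
(26 + 35)*f = (26 + 35)*(-6) = 61*(-6) = -366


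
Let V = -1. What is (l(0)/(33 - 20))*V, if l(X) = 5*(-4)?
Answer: 20/13 ≈ 1.5385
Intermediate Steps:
l(X) = -20
(l(0)/(33 - 20))*V = (-20/(33 - 20))*(-1) = (-20/13)*(-1) = ((1/13)*(-20))*(-1) = -20/13*(-1) = 20/13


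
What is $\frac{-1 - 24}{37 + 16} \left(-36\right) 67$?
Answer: $\frac{60300}{53} \approx 1137.7$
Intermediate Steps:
$\frac{-1 - 24}{37 + 16} \left(-36\right) 67 = - \frac{25}{53} \left(-36\right) 67 = \left(-25\right) \frac{1}{53} \left(-36\right) 67 = \left(- \frac{25}{53}\right) \left(-36\right) 67 = \frac{900}{53} \cdot 67 = \frac{60300}{53}$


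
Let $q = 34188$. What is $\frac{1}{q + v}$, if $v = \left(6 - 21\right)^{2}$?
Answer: $\frac{1}{34413} \approx 2.9059 \cdot 10^{-5}$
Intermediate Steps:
$v = 225$ ($v = \left(-15\right)^{2} = 225$)
$\frac{1}{q + v} = \frac{1}{34188 + 225} = \frac{1}{34413}$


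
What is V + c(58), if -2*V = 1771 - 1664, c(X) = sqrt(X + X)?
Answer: -107/2 + 2*sqrt(29) ≈ -42.730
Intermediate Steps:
c(X) = sqrt(2)*sqrt(X) (c(X) = sqrt(2*X) = sqrt(2)*sqrt(X))
V = -107/2 (V = -(1771 - 1664)/2 = -1/2*107 = -107/2 ≈ -53.500)
V + c(58) = -107/2 + sqrt(2)*sqrt(58) = -107/2 + 2*sqrt(29)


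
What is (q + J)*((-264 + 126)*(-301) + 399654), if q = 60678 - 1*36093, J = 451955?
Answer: 210245635680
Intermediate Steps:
q = 24585 (q = 60678 - 36093 = 24585)
(q + J)*((-264 + 126)*(-301) + 399654) = (24585 + 451955)*((-264 + 126)*(-301) + 399654) = 476540*(-138*(-301) + 399654) = 476540*(41538 + 399654) = 476540*441192 = 210245635680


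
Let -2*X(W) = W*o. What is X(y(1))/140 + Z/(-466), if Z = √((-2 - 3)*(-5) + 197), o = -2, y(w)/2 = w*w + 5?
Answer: 3/35 - √222/466 ≈ 0.053741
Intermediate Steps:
y(w) = 10 + 2*w² (y(w) = 2*(w*w + 5) = 2*(w² + 5) = 2*(5 + w²) = 10 + 2*w²)
Z = √222 (Z = √(-5*(-5) + 197) = √(25 + 197) = √222 ≈ 14.900)
X(W) = W (X(W) = -W*(-2)/2 = -(-1)*W = W)
X(y(1))/140 + Z/(-466) = (10 + 2*1²)/140 + √222/(-466) = (10 + 2*1)*(1/140) + √222*(-1/466) = (10 + 2)*(1/140) - √222/466 = 12*(1/140) - √222/466 = 3/35 - √222/466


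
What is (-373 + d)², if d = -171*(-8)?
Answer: 990025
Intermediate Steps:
d = 1368
(-373 + d)² = (-373 + 1368)² = 995² = 990025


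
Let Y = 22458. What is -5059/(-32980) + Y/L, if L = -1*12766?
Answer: -338040823/210511340 ≈ -1.6058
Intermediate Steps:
L = -12766
-5059/(-32980) + Y/L = -5059/(-32980) + 22458/(-12766) = -5059*(-1/32980) + 22458*(-1/12766) = 5059/32980 - 11229/6383 = -338040823/210511340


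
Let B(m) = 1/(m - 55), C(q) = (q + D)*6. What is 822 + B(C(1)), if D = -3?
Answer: 55073/67 ≈ 821.99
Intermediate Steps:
C(q) = -18 + 6*q (C(q) = (q - 3)*6 = (-3 + q)*6 = -18 + 6*q)
B(m) = 1/(-55 + m)
822 + B(C(1)) = 822 + 1/(-55 + (-18 + 6*1)) = 822 + 1/(-55 + (-18 + 6)) = 822 + 1/(-55 - 12) = 822 + 1/(-67) = 822 - 1/67 = 55073/67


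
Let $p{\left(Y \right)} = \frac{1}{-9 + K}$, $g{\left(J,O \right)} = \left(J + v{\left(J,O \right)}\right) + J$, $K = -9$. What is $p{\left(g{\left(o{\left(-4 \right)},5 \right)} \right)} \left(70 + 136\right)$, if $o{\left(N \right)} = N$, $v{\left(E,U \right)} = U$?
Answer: $- \frac{103}{9} \approx -11.444$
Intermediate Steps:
$g{\left(J,O \right)} = O + 2 J$ ($g{\left(J,O \right)} = \left(J + O\right) + J = O + 2 J$)
$p{\left(Y \right)} = - \frac{1}{18}$ ($p{\left(Y \right)} = \frac{1}{-9 - 9} = \frac{1}{-18} = - \frac{1}{18}$)
$p{\left(g{\left(o{\left(-4 \right)},5 \right)} \right)} \left(70 + 136\right) = - \frac{70 + 136}{18} = \left(- \frac{1}{18}\right) 206 = - \frac{103}{9}$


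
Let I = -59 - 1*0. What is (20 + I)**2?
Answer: 1521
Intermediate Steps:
I = -59 (I = -59 + 0 = -59)
(20 + I)**2 = (20 - 59)**2 = (-39)**2 = 1521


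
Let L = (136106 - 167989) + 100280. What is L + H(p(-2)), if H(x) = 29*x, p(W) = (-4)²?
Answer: 68861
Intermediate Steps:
p(W) = 16
L = 68397 (L = -31883 + 100280 = 68397)
L + H(p(-2)) = 68397 + 29*16 = 68397 + 464 = 68861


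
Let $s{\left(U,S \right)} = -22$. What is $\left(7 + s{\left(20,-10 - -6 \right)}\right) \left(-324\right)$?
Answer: $4860$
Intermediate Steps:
$\left(7 + s{\left(20,-10 - -6 \right)}\right) \left(-324\right) = \left(7 - 22\right) \left(-324\right) = \left(-15\right) \left(-324\right) = 4860$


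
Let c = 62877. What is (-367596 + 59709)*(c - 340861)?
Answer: 85587659808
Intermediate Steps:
(-367596 + 59709)*(c - 340861) = (-367596 + 59709)*(62877 - 340861) = -307887*(-277984) = 85587659808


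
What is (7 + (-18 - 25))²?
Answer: 1296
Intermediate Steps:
(7 + (-18 - 25))² = (7 - 43)² = (-36)² = 1296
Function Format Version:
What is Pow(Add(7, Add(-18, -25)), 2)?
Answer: 1296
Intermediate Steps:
Pow(Add(7, Add(-18, -25)), 2) = Pow(Add(7, -43), 2) = Pow(-36, 2) = 1296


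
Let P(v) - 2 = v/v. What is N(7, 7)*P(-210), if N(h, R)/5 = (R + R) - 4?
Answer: 150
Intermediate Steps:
N(h, R) = -20 + 10*R (N(h, R) = 5*((R + R) - 4) = 5*(2*R - 4) = 5*(-4 + 2*R) = -20 + 10*R)
P(v) = 3 (P(v) = 2 + v/v = 2 + 1 = 3)
N(7, 7)*P(-210) = (-20 + 10*7)*3 = (-20 + 70)*3 = 50*3 = 150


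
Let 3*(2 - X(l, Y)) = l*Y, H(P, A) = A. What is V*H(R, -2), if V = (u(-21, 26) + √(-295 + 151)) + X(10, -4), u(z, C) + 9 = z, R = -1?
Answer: 88/3 - 24*I ≈ 29.333 - 24.0*I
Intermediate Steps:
u(z, C) = -9 + z
X(l, Y) = 2 - Y*l/3 (X(l, Y) = 2 - l*Y/3 = 2 - Y*l/3)
V = -44/3 + 12*I (V = ((-9 - 21) + √(-295 + 151)) + (2 - ⅓*(-4)*10) = (-30 + √(-144)) + (2 + 40/3) = (-30 + 12*I) + 46/3 = -44/3 + 12*I ≈ -14.667 + 12.0*I)
V*H(R, -2) = (-44/3 + 12*I)*(-2) = 88/3 - 24*I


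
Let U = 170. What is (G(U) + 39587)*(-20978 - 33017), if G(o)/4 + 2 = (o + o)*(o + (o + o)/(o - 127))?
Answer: -653657908515/43 ≈ -1.5201e+10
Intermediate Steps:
G(o) = -8 + 8*o*(o + 2*o/(-127 + o)) (G(o) = -8 + 4*((o + o)*(o + (o + o)/(o - 127))) = -8 + 4*((2*o)*(o + (2*o)/(-127 + o))) = -8 + 4*((2*o)*(o + 2*o/(-127 + o))) = -8 + 4*(2*o*(o + 2*o/(-127 + o))) = -8 + 8*o*(o + 2*o/(-127 + o)))
(G(U) + 39587)*(-20978 - 33017) = (8*(127 + 170³ - 1*170 - 125*170²)/(-127 + 170) + 39587)*(-20978 - 33017) = (8*(127 + 4913000 - 170 - 125*28900)/43 + 39587)*(-53995) = (8*(1/43)*(127 + 4913000 - 170 - 3612500) + 39587)*(-53995) = (8*(1/43)*1300457 + 39587)*(-53995) = (10403656/43 + 39587)*(-53995) = (12105897/43)*(-53995) = -653657908515/43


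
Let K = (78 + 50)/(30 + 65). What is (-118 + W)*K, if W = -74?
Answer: -24576/95 ≈ -258.69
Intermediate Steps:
K = 128/95 ≈ 1.3474
(-118 + W)*K = (-118 - 74)*(128/95) = -192*128/95 = -24576/95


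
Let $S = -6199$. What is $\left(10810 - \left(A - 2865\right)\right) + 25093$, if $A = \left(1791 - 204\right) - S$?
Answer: $30982$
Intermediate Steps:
$A = 7786$ ($A = \left(1791 - 204\right) - -6199 = \left(1791 - 204\right) + 6199 = 1587 + 6199 = 7786$)
$\left(10810 - \left(A - 2865\right)\right) + 25093 = \left(10810 - \left(7786 - 2865\right)\right) + 25093 = \left(10810 - 4921\right) + 25093 = 5889 + 25093 = 30982$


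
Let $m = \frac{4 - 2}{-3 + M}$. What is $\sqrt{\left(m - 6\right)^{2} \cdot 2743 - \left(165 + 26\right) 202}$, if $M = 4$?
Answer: $\sqrt{5306} \approx 72.842$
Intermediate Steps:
$m = 2$ ($m = \frac{4 - 2}{-3 + 4} = \frac{2}{1} = 2 \cdot 1 = 2$)
$\sqrt{\left(m - 6\right)^{2} \cdot 2743 - \left(165 + 26\right) 202} = \sqrt{\left(2 - 6\right)^{2} \cdot 2743 - \left(165 + 26\right) 202} = \sqrt{\left(-4\right)^{2} \cdot 2743 - 191 \cdot 202} = \sqrt{16 \cdot 2743 - 38582} = \sqrt{43888 - 38582} = \sqrt{5306}$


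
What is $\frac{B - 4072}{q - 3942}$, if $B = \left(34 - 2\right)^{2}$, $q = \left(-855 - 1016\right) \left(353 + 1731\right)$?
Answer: $\frac{1524}{1951553} \approx 0.00078092$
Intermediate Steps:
$q = -3899164$ ($q = \left(-1871\right) 2084 = -3899164$)
$B = 1024$ ($B = 32^{2} = 1024$)
$\frac{B - 4072}{q - 3942} = \frac{1024 - 4072}{-3899164 - 3942} = - \frac{3048}{-3903106} = \left(-3048\right) \left(- \frac{1}{3903106}\right) = \frac{1524}{1951553}$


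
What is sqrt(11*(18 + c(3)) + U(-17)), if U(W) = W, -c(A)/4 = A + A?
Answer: I*sqrt(83) ≈ 9.1104*I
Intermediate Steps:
c(A) = -8*A (c(A) = -4*(A + A) = -8*A)
sqrt(11*(18 + c(3)) + U(-17)) = sqrt(11*(18 - 8*3) - 17) = sqrt(11*(18 - 24) - 17) = sqrt(11*(-6) - 17) = sqrt(-66 - 17) = sqrt(-83) = I*sqrt(83)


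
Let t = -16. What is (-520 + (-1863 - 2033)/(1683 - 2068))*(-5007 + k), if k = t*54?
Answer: 1152500784/385 ≈ 2.9935e+6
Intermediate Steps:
k = -864 (k = -16*54 = -864)
(-520 + (-1863 - 2033)/(1683 - 2068))*(-5007 + k) = (-520 + (-1863 - 2033)/(1683 - 2068))*(-5007 - 864) = (-520 - 3896/(-385))*(-5871) = (-520 - 3896*(-1/385))*(-5871) = (-520 + 3896/385)*(-5871) = -196304/385*(-5871) = 1152500784/385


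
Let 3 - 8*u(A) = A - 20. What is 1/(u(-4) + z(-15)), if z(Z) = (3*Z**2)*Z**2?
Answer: 8/1215027 ≈ 6.5842e-6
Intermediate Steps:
u(A) = 23/8 - A/8 (u(A) = 3/8 - (A - 20)/8 = 3/8 - (-20 + A)/8 = 3/8 + (5/2 - A/8) = 23/8 - A/8)
z(Z) = 3*Z**4
1/(u(-4) + z(-15)) = 1/((23/8 - 1/8*(-4)) + 3*(-15)**4) = 1/((23/8 + 1/2) + 3*50625) = 1/(27/8 + 151875) = 1/(1215027/8) = 8/1215027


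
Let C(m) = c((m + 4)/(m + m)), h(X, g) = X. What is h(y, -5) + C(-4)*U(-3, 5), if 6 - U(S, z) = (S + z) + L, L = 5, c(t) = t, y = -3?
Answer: -3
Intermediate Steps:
U(S, z) = 1 - S - z (U(S, z) = 6 - ((S + z) + 5) = 6 - (5 + S + z) = 6 + (-5 - S - z) = 1 - S - z)
C(m) = (4 + m)/(2*m) (C(m) = (m + 4)/(m + m) = (4 + m)/((2*m)) = (4 + m)*(1/(2*m)) = (4 + m)/(2*m))
h(y, -5) + C(-4)*U(-3, 5) = -3 + ((½)*(4 - 4)/(-4))*(1 - 1*(-3) - 1*5) = -3 + ((½)*(-¼)*0)*(1 + 3 - 5) = -3 + 0*(-1) = -3 + 0 = -3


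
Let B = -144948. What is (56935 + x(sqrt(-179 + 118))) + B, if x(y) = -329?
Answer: -88342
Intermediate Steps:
(56935 + x(sqrt(-179 + 118))) + B = (56935 - 329) - 144948 = 56606 - 144948 = -88342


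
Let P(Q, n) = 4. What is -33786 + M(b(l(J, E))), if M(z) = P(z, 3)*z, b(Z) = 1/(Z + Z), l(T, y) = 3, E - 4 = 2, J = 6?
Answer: -101356/3 ≈ -33785.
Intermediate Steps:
E = 6 (E = 4 + 2 = 6)
b(Z) = 1/(2*Z)
M(z) = 4*z
-33786 + M(b(l(J, E))) = -33786 + 4*((½)/3) = -33786 + 4*((½)*(⅓)) = -33786 + 4*(⅙) = -33786 + ⅔ = -101356/3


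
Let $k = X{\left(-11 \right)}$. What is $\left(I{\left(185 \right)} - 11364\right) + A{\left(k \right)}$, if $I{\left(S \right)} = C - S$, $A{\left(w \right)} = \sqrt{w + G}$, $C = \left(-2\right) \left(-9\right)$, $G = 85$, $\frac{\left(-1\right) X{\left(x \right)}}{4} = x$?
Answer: $-11531 + \sqrt{129} \approx -11520.0$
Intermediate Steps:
$X{\left(x \right)} = - 4 x$
$k = 44$ ($k = \left(-4\right) \left(-11\right) = 44$)
$C = 18$
$A{\left(w \right)} = \sqrt{85 + w}$ ($A{\left(w \right)} = \sqrt{w + 85} = \sqrt{85 + w}$)
$I{\left(S \right)} = 18 - S$
$\left(I{\left(185 \right)} - 11364\right) + A{\left(k \right)} = \left(\left(18 - 185\right) - 11364\right) + \sqrt{85 + 44} = \left(\left(18 - 185\right) - 11364\right) + \sqrt{129} = \left(-167 - 11364\right) + \sqrt{129} = -11531 + \sqrt{129}$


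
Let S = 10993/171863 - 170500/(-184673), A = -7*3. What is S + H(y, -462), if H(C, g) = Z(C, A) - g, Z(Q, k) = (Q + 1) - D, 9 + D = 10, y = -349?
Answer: 3617778257076/31738455799 ≈ 113.99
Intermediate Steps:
D = 1 (D = -9 + 10 = 1)
A = -21
Z(Q, k) = Q (Z(Q, k) = (Q + 1) - 1*1 = (1 + Q) - 1 = Q)
H(C, g) = C - g
S = 31332751789/31738455799 (S = 10993*(1/171863) - 170500*(-1/184673) = 10993/171863 + 170500/184673 = 31332751789/31738455799 ≈ 0.98722)
S + H(y, -462) = 31332751789/31738455799 + (-349 - 1*(-462)) = 31332751789/31738455799 + (-349 + 462) = 31332751789/31738455799 + 113 = 3617778257076/31738455799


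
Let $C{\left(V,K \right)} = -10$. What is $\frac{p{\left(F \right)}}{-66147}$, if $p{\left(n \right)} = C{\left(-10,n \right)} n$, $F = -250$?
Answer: $- \frac{2500}{66147} \approx -0.037795$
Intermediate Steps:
$p{\left(n \right)} = - 10 n$
$\frac{p{\left(F \right)}}{-66147} = \frac{\left(-10\right) \left(-250\right)}{-66147} = 2500 \left(- \frac{1}{66147}\right) = - \frac{2500}{66147}$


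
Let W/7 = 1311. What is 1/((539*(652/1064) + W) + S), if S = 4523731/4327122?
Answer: 41107659/390865389143 ≈ 0.00010517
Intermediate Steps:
W = 9177 (W = 7*1311 = 9177)
S = 4523731/4327122 (S = 4523731*(1/4327122) = 4523731/4327122 ≈ 1.0454)
1/((539*(652/1064) + W) + S) = 1/((539*(652/1064) + 9177) + 4523731/4327122) = 1/((539*(652*(1/1064)) + 9177) + 4523731/4327122) = 1/((539*(163/266) + 9177) + 4523731/4327122) = 1/((12551/38 + 9177) + 4523731/4327122) = 1/(361277/38 + 4523731/4327122) = 1/(390865389143/41107659) = 41107659/390865389143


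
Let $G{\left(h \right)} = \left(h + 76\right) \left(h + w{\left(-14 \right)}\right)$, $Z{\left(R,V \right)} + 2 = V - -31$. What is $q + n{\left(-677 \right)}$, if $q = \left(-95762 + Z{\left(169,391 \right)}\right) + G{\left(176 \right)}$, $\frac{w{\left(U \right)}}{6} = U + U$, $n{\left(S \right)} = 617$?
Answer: $-92709$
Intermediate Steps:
$w{\left(U \right)} = 12 U$ ($w{\left(U \right)} = 6 \left(U + U\right) = 6 \cdot 2 U = 12 U$)
$Z{\left(R,V \right)} = 29 + V$ ($Z{\left(R,V \right)} = -2 + \left(V - -31\right) = -2 + \left(V + 31\right) = -2 + \left(31 + V\right) = 29 + V$)
$G{\left(h \right)} = \left(-168 + h\right) \left(76 + h\right)$ ($G{\left(h \right)} = \left(h + 76\right) \left(h + 12 \left(-14\right)\right) = \left(76 + h\right) \left(h - 168\right) = \left(76 + h\right) \left(-168 + h\right) = \left(-168 + h\right) \left(76 + h\right)$)
$q = -93326$ ($q = \left(-95762 + \left(29 + 391\right)\right) - \left(28960 - 30976\right) = \left(-95762 + 420\right) - -2016 = -95342 + 2016 = -93326$)
$q + n{\left(-677 \right)} = -93326 + 617 = -92709$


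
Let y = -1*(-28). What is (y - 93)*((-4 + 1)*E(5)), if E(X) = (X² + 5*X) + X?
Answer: 10725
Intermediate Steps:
y = 28
E(X) = X² + 6*X
(y - 93)*((-4 + 1)*E(5)) = (28 - 93)*((-4 + 1)*(5*(6 + 5))) = -(-195)*5*11 = -(-195)*55 = -65*(-165) = 10725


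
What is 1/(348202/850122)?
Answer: 425061/174101 ≈ 2.4415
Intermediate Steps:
1/(348202/850122) = 1/(348202*(1/850122)) = 1/(174101/425061) = 425061/174101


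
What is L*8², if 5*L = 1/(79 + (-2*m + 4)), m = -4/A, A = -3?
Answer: 192/1205 ≈ 0.15934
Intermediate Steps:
m = 4/3 (m = -4/(-3) = -4*(-⅓) = 4/3 ≈ 1.3333)
L = 3/1205 (L = 1/(5*(79 + (-2*4/3 + 4))) = 1/(5*(79 + (-8/3 + 4))) = 1/(5*(79 + 4/3)) = 1/(5*(241/3)) = (⅕)*(3/241) = 3/1205 ≈ 0.0024896)
L*8² = (3/1205)*8² = (3/1205)*64 = 192/1205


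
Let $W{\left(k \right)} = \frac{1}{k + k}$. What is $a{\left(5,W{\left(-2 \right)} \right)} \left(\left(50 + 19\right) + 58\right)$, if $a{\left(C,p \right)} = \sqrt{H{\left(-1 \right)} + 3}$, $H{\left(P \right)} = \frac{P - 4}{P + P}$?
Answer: $\frac{127 \sqrt{22}}{2} \approx 297.84$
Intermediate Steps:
$W{\left(k \right)} = \frac{1}{2 k}$
$H{\left(P \right)} = \frac{-4 + P}{2 P}$
$a{\left(C,p \right)} = \frac{\sqrt{22}}{2}$ ($a{\left(C,p \right)} = \sqrt{\frac{-4 - 1}{2 \left(-1\right)} + 3} = \sqrt{\frac{1}{2} \left(-1\right) \left(-5\right) + 3} = \sqrt{\frac{5}{2} + 3} = \sqrt{\frac{11}{2}} = \frac{\sqrt{22}}{2}$)
$a{\left(5,W{\left(-2 \right)} \right)} \left(\left(50 + 19\right) + 58\right) = \frac{\sqrt{22}}{2} \left(\left(50 + 19\right) + 58\right) = \frac{\sqrt{22}}{2} \left(69 + 58\right) = \frac{\sqrt{22}}{2} \cdot 127 = \frac{127 \sqrt{22}}{2}$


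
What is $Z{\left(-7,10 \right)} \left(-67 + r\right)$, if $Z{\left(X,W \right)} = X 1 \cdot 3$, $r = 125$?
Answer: $-1218$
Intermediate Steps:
$Z{\left(X,W \right)} = 3 X$ ($Z{\left(X,W \right)} = X 3 = 3 X$)
$Z{\left(-7,10 \right)} \left(-67 + r\right) = 3 \left(-7\right) \left(-67 + 125\right) = \left(-21\right) 58 = -1218$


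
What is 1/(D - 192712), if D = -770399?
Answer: -1/963111 ≈ -1.0383e-6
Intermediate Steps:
1/(D - 192712) = 1/(-770399 - 192712) = 1/(-963111) = -1/963111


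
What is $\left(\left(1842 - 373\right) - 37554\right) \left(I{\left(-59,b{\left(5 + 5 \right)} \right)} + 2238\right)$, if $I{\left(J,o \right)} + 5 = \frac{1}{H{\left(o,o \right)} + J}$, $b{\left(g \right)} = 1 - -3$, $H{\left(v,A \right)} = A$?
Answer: $- \frac{886348638}{11} \approx -8.0577 \cdot 10^{7}$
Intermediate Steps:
$b{\left(g \right)} = 4$ ($b{\left(g \right)} = 1 + 3 = 4$)
$I{\left(J,o \right)} = -5 + \frac{1}{J + o}$ ($I{\left(J,o \right)} = -5 + \frac{1}{o + J} = -5 + \frac{1}{J + o}$)
$\left(\left(1842 - 373\right) - 37554\right) \left(I{\left(-59,b{\left(5 + 5 \right)} \right)} + 2238\right) = \left(\left(1842 - 373\right) - 37554\right) \left(\frac{1 - -295 - 20}{-59 + 4} + 2238\right) = \left(1469 - 37554\right) \left(\frac{1 + 295 - 20}{-55} + 2238\right) = - 36085 \left(\left(- \frac{1}{55}\right) 276 + 2238\right) = - 36085 \left(- \frac{276}{55} + 2238\right) = \left(-36085\right) \frac{122814}{55} = - \frac{886348638}{11}$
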